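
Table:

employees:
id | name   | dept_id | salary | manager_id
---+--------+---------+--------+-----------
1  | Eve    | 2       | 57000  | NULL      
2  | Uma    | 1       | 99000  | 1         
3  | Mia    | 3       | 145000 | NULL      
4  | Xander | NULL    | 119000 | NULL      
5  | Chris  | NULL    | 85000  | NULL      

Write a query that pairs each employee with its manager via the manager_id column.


This is a self-join: employees is joined to a second copy of itself, matching each row's manager_id to another row's id. Use LEFT JOIN so rows with manager_id=NULL are kept.
  - employee 1 (Eve): manager_id=NULL -> NULL
  - employee 2 (Uma): manager_id=1 -> Eve
  - employee 3 (Mia): manager_id=NULL -> NULL
  - employee 4 (Xander): manager_id=NULL -> NULL
  - employee 5 (Chris): manager_id=NULL -> NULL

SQL:
SELECT a.name AS item, b.name AS manager
FROM employees a
LEFT JOIN employees b ON a.manager_id = b.id

Result:
item   | manager
-------+--------
Eve    | NULL   
Uma    | Eve    
Mia    | NULL   
Xander | NULL   
Chris  | NULL   


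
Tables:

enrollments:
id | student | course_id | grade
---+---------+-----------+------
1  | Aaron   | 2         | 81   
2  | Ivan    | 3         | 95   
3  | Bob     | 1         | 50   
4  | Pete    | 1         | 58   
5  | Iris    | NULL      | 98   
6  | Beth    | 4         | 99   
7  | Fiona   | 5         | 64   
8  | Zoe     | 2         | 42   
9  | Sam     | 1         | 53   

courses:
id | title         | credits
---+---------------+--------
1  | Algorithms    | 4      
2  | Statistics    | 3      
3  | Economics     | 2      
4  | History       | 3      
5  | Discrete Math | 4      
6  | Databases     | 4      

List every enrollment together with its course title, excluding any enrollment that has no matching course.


INNER JOIN keeps only enrollments rows whose course_id matches an id in courses. Walk through each enrollment:
  - enrollment 1 (Aaron): course_id=2 -> matches Statistics
  - enrollment 2 (Ivan): course_id=3 -> matches Economics
  - enrollment 3 (Bob): course_id=1 -> matches Algorithms
  - enrollment 4 (Pete): course_id=1 -> matches Algorithms
  - enrollment 5 (Iris): course_id=NULL, no match -> dropped
  - enrollment 6 (Beth): course_id=4 -> matches History
  - enrollment 7 (Fiona): course_id=5 -> matches Discrete Math
  - enrollment 8 (Zoe): course_id=2 -> matches Statistics
  - enrollment 9 (Sam): course_id=1 -> matches Algorithms
So 1 of 9 rows is dropped.

SQL:
SELECT a.student, b.title AS course
FROM enrollments a
INNER JOIN courses b ON a.course_id = b.id

Result:
student | course       
--------+--------------
Aaron   | Statistics   
Ivan    | Economics    
Bob     | Algorithms   
Pete    | Algorithms   
Beth    | History      
Fiona   | Discrete Math
Zoe     | Statistics   
Sam     | Algorithms   


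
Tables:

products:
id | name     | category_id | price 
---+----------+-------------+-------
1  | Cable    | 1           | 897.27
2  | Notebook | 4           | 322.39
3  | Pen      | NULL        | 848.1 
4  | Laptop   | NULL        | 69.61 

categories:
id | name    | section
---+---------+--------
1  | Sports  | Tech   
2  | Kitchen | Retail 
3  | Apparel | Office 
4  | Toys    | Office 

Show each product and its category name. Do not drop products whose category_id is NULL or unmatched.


LEFT JOIN keeps every row from products (the left table); where category_id has no match in categories, the category columns become NULL. Walk through each product:
  - product 1 (Cable): category_id=1 -> matches Sports
  - product 2 (Notebook): category_id=4 -> matches Toys
  - product 3 (Pen): category_id=NULL, no match -> kept with NULL
  - product 4 (Laptop): category_id=NULL, no match -> kept with NULL
All 4 rows appear; 2 have NULL category.

SQL:
SELECT a.name, b.name AS category
FROM products a
LEFT JOIN categories b ON a.category_id = b.id

Result:
name     | category
---------+---------
Cable    | Sports  
Notebook | Toys    
Pen      | NULL    
Laptop   | NULL    


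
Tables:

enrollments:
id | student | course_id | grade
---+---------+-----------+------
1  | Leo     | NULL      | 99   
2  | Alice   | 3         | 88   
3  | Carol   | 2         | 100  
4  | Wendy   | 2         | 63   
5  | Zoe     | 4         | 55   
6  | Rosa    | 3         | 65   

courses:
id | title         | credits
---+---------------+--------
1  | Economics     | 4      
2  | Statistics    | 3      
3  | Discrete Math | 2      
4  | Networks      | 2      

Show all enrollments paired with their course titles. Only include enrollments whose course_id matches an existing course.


INNER JOIN keeps only enrollments rows whose course_id matches an id in courses. Walk through each enrollment:
  - enrollment 1 (Leo): course_id=NULL, no match -> dropped
  - enrollment 2 (Alice): course_id=3 -> matches Discrete Math
  - enrollment 3 (Carol): course_id=2 -> matches Statistics
  - enrollment 4 (Wendy): course_id=2 -> matches Statistics
  - enrollment 5 (Zoe): course_id=4 -> matches Networks
  - enrollment 6 (Rosa): course_id=3 -> matches Discrete Math
So 1 of 6 rows is dropped.

SQL:
SELECT a.student, b.title AS course
FROM enrollments a
INNER JOIN courses b ON a.course_id = b.id

Result:
student | course       
--------+--------------
Alice   | Discrete Math
Carol   | Statistics   
Wendy   | Statistics   
Zoe     | Networks     
Rosa    | Discrete Math


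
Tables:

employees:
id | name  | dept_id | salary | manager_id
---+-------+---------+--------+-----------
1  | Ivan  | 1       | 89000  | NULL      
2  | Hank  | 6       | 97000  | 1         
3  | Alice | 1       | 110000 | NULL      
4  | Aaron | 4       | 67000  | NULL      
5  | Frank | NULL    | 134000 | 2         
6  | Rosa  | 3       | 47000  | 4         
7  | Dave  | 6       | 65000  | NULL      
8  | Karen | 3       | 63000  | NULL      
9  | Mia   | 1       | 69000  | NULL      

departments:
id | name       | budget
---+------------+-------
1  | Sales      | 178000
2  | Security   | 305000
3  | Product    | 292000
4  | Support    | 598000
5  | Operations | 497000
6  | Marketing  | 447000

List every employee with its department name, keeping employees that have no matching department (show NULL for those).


LEFT JOIN keeps every row from employees (the left table); where dept_id has no match in departments, the department columns become NULL. Walk through each employee:
  - employee 1 (Ivan): dept_id=1 -> matches Sales
  - employee 2 (Hank): dept_id=6 -> matches Marketing
  - employee 3 (Alice): dept_id=1 -> matches Sales
  - employee 4 (Aaron): dept_id=4 -> matches Support
  - employee 5 (Frank): dept_id=NULL, no match -> kept with NULL
  - employee 6 (Rosa): dept_id=3 -> matches Product
  - employee 7 (Dave): dept_id=6 -> matches Marketing
  - employee 8 (Karen): dept_id=3 -> matches Product
  - employee 9 (Mia): dept_id=1 -> matches Sales
All 9 rows appear; 1 has NULL department.

SQL:
SELECT a.name, b.name AS department
FROM employees a
LEFT JOIN departments b ON a.dept_id = b.id

Result:
name  | department
------+-----------
Ivan  | Sales     
Hank  | Marketing 
Alice | Sales     
Aaron | Support   
Frank | NULL      
Rosa  | Product   
Dave  | Marketing 
Karen | Product   
Mia   | Sales     


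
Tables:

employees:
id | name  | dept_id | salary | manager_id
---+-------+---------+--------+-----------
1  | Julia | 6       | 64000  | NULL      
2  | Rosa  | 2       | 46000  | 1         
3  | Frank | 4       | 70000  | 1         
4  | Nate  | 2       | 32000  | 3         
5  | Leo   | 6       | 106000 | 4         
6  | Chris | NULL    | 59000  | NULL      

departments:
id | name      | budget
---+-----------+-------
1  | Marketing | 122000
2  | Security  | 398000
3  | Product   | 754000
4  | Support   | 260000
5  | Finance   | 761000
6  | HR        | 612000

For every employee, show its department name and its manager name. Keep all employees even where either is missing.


Two LEFT JOINs from the same base table employees: one to departments via dept_id, one to employees itself via manager_id. Both are LEFT so every employee is preserved.
Match against departments:
  - employee 1 (Julia): dept_id=6 -> matches HR
  - employee 2 (Rosa): dept_id=2 -> matches Security
  - employee 3 (Frank): dept_id=4 -> matches Support
  - employee 4 (Nate): dept_id=2 -> matches Security
  - employee 5 (Leo): dept_id=6 -> matches HR
  - employee 6 (Chris): dept_id=NULL, no match -> kept with NULL
Match against employees (self):
  - employee 1 (Julia): manager_id=NULL -> NULL
  - employee 2 (Rosa): manager_id=1 -> Julia
  - employee 3 (Frank): manager_id=1 -> Julia
  - employee 4 (Nate): manager_id=3 -> Frank
  - employee 5 (Leo): manager_id=4 -> Nate
  - employee 6 (Chris): manager_id=NULL -> NULL

SQL:
SELECT a.name, b.name AS department, c.name AS manager
FROM employees a
LEFT JOIN departments b ON a.dept_id = b.id
LEFT JOIN employees c ON a.manager_id = c.id

Result:
name  | department | manager
------+------------+--------
Julia | HR         | NULL   
Rosa  | Security   | Julia  
Frank | Support    | Julia  
Nate  | Security   | Frank  
Leo   | HR         | Nate   
Chris | NULL       | NULL   


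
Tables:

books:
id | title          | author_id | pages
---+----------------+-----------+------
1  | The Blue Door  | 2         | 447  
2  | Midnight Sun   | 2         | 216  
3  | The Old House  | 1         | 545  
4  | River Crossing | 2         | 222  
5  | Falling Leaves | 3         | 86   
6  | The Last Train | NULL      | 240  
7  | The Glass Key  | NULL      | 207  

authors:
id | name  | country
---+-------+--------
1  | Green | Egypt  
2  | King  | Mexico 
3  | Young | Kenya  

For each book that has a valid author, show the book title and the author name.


INNER JOIN keeps only books rows whose author_id matches an id in authors. Walk through each book:
  - book 1 (The Blue Door): author_id=2 -> matches King
  - book 2 (Midnight Sun): author_id=2 -> matches King
  - book 3 (The Old House): author_id=1 -> matches Green
  - book 4 (River Crossing): author_id=2 -> matches King
  - book 5 (Falling Leaves): author_id=3 -> matches Young
  - book 6 (The Last Train): author_id=NULL, no match -> dropped
  - book 7 (The Glass Key): author_id=NULL, no match -> dropped
So 2 of 7 rows are dropped.

SQL:
SELECT a.title, b.name AS author
FROM books a
INNER JOIN authors b ON a.author_id = b.id

Result:
title          | author
---------------+-------
The Blue Door  | King  
Midnight Sun   | King  
The Old House  | Green 
River Crossing | King  
Falling Leaves | Young 


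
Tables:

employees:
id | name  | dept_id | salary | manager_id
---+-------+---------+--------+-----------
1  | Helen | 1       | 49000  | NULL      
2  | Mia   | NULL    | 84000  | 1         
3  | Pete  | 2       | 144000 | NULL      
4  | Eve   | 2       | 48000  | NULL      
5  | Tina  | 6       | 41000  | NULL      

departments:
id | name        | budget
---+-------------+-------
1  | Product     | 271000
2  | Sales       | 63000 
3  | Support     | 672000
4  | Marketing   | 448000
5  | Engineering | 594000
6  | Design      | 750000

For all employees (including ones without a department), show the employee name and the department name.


LEFT JOIN keeps every row from employees (the left table); where dept_id has no match in departments, the department columns become NULL. Walk through each employee:
  - employee 1 (Helen): dept_id=1 -> matches Product
  - employee 2 (Mia): dept_id=NULL, no match -> kept with NULL
  - employee 3 (Pete): dept_id=2 -> matches Sales
  - employee 4 (Eve): dept_id=2 -> matches Sales
  - employee 5 (Tina): dept_id=6 -> matches Design
All 5 rows appear; 1 has NULL department.

SQL:
SELECT a.name, b.name AS department
FROM employees a
LEFT JOIN departments b ON a.dept_id = b.id

Result:
name  | department
------+-----------
Helen | Product   
Mia   | NULL      
Pete  | Sales     
Eve   | Sales     
Tina  | Design    


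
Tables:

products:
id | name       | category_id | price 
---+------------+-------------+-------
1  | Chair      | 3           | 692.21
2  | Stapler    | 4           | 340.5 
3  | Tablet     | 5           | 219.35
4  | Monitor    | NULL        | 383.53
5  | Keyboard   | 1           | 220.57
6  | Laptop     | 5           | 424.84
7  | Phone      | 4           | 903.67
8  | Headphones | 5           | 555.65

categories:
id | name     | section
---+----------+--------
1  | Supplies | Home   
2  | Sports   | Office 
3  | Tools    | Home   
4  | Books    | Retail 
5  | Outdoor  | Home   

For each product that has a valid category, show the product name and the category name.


INNER JOIN keeps only products rows whose category_id matches an id in categories. Walk through each product:
  - product 1 (Chair): category_id=3 -> matches Tools
  - product 2 (Stapler): category_id=4 -> matches Books
  - product 3 (Tablet): category_id=5 -> matches Outdoor
  - product 4 (Monitor): category_id=NULL, no match -> dropped
  - product 5 (Keyboard): category_id=1 -> matches Supplies
  - product 6 (Laptop): category_id=5 -> matches Outdoor
  - product 7 (Phone): category_id=4 -> matches Books
  - product 8 (Headphones): category_id=5 -> matches Outdoor
So 1 of 8 rows is dropped.

SQL:
SELECT a.name, b.name AS category
FROM products a
INNER JOIN categories b ON a.category_id = b.id

Result:
name       | category
-----------+---------
Chair      | Tools   
Stapler    | Books   
Tablet     | Outdoor 
Keyboard   | Supplies
Laptop     | Outdoor 
Phone      | Books   
Headphones | Outdoor 


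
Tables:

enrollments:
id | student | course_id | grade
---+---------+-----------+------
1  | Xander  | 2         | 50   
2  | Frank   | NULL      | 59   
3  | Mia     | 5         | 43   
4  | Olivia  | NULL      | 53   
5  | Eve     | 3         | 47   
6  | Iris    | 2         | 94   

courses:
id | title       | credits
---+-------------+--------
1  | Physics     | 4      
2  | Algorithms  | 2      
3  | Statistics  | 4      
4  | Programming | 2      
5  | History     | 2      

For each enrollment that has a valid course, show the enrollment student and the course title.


INNER JOIN keeps only enrollments rows whose course_id matches an id in courses. Walk through each enrollment:
  - enrollment 1 (Xander): course_id=2 -> matches Algorithms
  - enrollment 2 (Frank): course_id=NULL, no match -> dropped
  - enrollment 3 (Mia): course_id=5 -> matches History
  - enrollment 4 (Olivia): course_id=NULL, no match -> dropped
  - enrollment 5 (Eve): course_id=3 -> matches Statistics
  - enrollment 6 (Iris): course_id=2 -> matches Algorithms
So 2 of 6 rows are dropped.

SQL:
SELECT a.student, b.title AS course
FROM enrollments a
INNER JOIN courses b ON a.course_id = b.id

Result:
student | course    
--------+-----------
Xander  | Algorithms
Mia     | History   
Eve     | Statistics
Iris    | Algorithms


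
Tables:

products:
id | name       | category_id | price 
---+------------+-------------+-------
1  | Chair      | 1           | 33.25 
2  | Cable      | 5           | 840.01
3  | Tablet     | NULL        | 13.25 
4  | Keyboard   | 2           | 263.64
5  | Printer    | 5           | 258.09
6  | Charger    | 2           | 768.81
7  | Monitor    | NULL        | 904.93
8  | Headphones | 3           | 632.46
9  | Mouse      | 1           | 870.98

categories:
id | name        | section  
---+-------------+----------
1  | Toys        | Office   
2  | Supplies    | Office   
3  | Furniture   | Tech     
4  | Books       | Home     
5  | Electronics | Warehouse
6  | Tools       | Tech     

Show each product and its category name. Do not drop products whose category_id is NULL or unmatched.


LEFT JOIN keeps every row from products (the left table); where category_id has no match in categories, the category columns become NULL. Walk through each product:
  - product 1 (Chair): category_id=1 -> matches Toys
  - product 2 (Cable): category_id=5 -> matches Electronics
  - product 3 (Tablet): category_id=NULL, no match -> kept with NULL
  - product 4 (Keyboard): category_id=2 -> matches Supplies
  - product 5 (Printer): category_id=5 -> matches Electronics
  - product 6 (Charger): category_id=2 -> matches Supplies
  - product 7 (Monitor): category_id=NULL, no match -> kept with NULL
  - product 8 (Headphones): category_id=3 -> matches Furniture
  - product 9 (Mouse): category_id=1 -> matches Toys
All 9 rows appear; 2 have NULL category.

SQL:
SELECT a.name, b.name AS category
FROM products a
LEFT JOIN categories b ON a.category_id = b.id

Result:
name       | category   
-----------+------------
Chair      | Toys       
Cable      | Electronics
Tablet     | NULL       
Keyboard   | Supplies   
Printer    | Electronics
Charger    | Supplies   
Monitor    | NULL       
Headphones | Furniture  
Mouse      | Toys       


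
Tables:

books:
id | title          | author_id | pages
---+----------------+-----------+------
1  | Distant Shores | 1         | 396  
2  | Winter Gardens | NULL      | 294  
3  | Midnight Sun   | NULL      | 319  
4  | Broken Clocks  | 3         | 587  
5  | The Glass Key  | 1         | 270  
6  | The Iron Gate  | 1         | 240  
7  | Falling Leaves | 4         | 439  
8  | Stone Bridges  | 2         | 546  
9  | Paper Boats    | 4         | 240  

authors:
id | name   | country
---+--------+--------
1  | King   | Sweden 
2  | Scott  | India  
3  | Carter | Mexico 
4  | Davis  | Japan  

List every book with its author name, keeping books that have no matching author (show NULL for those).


LEFT JOIN keeps every row from books (the left table); where author_id has no match in authors, the author columns become NULL. Walk through each book:
  - book 1 (Distant Shores): author_id=1 -> matches King
  - book 2 (Winter Gardens): author_id=NULL, no match -> kept with NULL
  - book 3 (Midnight Sun): author_id=NULL, no match -> kept with NULL
  - book 4 (Broken Clocks): author_id=3 -> matches Carter
  - book 5 (The Glass Key): author_id=1 -> matches King
  - book 6 (The Iron Gate): author_id=1 -> matches King
  - book 7 (Falling Leaves): author_id=4 -> matches Davis
  - book 8 (Stone Bridges): author_id=2 -> matches Scott
  - book 9 (Paper Boats): author_id=4 -> matches Davis
All 9 rows appear; 2 have NULL author.

SQL:
SELECT a.title, b.name AS author
FROM books a
LEFT JOIN authors b ON a.author_id = b.id

Result:
title          | author
---------------+-------
Distant Shores | King  
Winter Gardens | NULL  
Midnight Sun   | NULL  
Broken Clocks  | Carter
The Glass Key  | King  
The Iron Gate  | King  
Falling Leaves | Davis 
Stone Bridges  | Scott 
Paper Boats    | Davis 


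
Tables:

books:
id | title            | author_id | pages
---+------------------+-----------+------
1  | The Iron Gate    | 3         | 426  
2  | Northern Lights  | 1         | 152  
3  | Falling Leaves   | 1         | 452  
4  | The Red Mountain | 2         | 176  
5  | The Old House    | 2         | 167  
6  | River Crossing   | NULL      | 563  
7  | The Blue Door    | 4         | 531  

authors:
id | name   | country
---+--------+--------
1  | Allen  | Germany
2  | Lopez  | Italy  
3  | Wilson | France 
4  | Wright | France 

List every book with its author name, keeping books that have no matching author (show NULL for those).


LEFT JOIN keeps every row from books (the left table); where author_id has no match in authors, the author columns become NULL. Walk through each book:
  - book 1 (The Iron Gate): author_id=3 -> matches Wilson
  - book 2 (Northern Lights): author_id=1 -> matches Allen
  - book 3 (Falling Leaves): author_id=1 -> matches Allen
  - book 4 (The Red Mountain): author_id=2 -> matches Lopez
  - book 5 (The Old House): author_id=2 -> matches Lopez
  - book 6 (River Crossing): author_id=NULL, no match -> kept with NULL
  - book 7 (The Blue Door): author_id=4 -> matches Wright
All 7 rows appear; 1 has NULL author.

SQL:
SELECT a.title, b.name AS author
FROM books a
LEFT JOIN authors b ON a.author_id = b.id

Result:
title            | author
-----------------+-------
The Iron Gate    | Wilson
Northern Lights  | Allen 
Falling Leaves   | Allen 
The Red Mountain | Lopez 
The Old House    | Lopez 
River Crossing   | NULL  
The Blue Door    | Wright


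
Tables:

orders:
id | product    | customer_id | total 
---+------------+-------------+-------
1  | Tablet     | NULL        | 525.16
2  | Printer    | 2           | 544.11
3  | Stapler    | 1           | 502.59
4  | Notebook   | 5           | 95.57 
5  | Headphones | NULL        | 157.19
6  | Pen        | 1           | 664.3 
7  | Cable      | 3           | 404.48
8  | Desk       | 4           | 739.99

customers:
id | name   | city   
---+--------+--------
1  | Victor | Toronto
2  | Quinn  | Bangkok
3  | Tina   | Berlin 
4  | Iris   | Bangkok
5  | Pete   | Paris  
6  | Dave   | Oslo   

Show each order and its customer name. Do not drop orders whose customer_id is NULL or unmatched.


LEFT JOIN keeps every row from orders (the left table); where customer_id has no match in customers, the customer columns become NULL. Walk through each order:
  - order 1 (Tablet): customer_id=NULL, no match -> kept with NULL
  - order 2 (Printer): customer_id=2 -> matches Quinn
  - order 3 (Stapler): customer_id=1 -> matches Victor
  - order 4 (Notebook): customer_id=5 -> matches Pete
  - order 5 (Headphones): customer_id=NULL, no match -> kept with NULL
  - order 6 (Pen): customer_id=1 -> matches Victor
  - order 7 (Cable): customer_id=3 -> matches Tina
  - order 8 (Desk): customer_id=4 -> matches Iris
All 8 rows appear; 2 have NULL customer.

SQL:
SELECT a.product, b.name AS customer
FROM orders a
LEFT JOIN customers b ON a.customer_id = b.id

Result:
product    | customer
-----------+---------
Tablet     | NULL    
Printer    | Quinn   
Stapler    | Victor  
Notebook   | Pete    
Headphones | NULL    
Pen        | Victor  
Cable      | Tina    
Desk       | Iris    


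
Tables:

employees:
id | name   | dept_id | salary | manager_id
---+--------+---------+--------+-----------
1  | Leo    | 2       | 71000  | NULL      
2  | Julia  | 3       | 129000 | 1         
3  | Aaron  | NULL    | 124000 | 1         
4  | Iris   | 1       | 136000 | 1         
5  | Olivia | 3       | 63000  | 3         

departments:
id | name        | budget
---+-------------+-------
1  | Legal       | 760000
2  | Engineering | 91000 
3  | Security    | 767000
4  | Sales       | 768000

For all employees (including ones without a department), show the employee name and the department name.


LEFT JOIN keeps every row from employees (the left table); where dept_id has no match in departments, the department columns become NULL. Walk through each employee:
  - employee 1 (Leo): dept_id=2 -> matches Engineering
  - employee 2 (Julia): dept_id=3 -> matches Security
  - employee 3 (Aaron): dept_id=NULL, no match -> kept with NULL
  - employee 4 (Iris): dept_id=1 -> matches Legal
  - employee 5 (Olivia): dept_id=3 -> matches Security
All 5 rows appear; 1 has NULL department.

SQL:
SELECT a.name, b.name AS department
FROM employees a
LEFT JOIN departments b ON a.dept_id = b.id

Result:
name   | department 
-------+------------
Leo    | Engineering
Julia  | Security   
Aaron  | NULL       
Iris   | Legal      
Olivia | Security   


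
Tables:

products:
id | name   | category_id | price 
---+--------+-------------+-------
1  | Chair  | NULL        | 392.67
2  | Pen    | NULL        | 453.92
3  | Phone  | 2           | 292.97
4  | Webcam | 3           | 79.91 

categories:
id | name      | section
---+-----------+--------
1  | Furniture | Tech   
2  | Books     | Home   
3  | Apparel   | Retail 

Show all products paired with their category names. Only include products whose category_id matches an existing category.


INNER JOIN keeps only products rows whose category_id matches an id in categories. Walk through each product:
  - product 1 (Chair): category_id=NULL, no match -> dropped
  - product 2 (Pen): category_id=NULL, no match -> dropped
  - product 3 (Phone): category_id=2 -> matches Books
  - product 4 (Webcam): category_id=3 -> matches Apparel
So 2 of 4 rows are dropped.

SQL:
SELECT a.name, b.name AS category
FROM products a
INNER JOIN categories b ON a.category_id = b.id

Result:
name   | category
-------+---------
Phone  | Books   
Webcam | Apparel 


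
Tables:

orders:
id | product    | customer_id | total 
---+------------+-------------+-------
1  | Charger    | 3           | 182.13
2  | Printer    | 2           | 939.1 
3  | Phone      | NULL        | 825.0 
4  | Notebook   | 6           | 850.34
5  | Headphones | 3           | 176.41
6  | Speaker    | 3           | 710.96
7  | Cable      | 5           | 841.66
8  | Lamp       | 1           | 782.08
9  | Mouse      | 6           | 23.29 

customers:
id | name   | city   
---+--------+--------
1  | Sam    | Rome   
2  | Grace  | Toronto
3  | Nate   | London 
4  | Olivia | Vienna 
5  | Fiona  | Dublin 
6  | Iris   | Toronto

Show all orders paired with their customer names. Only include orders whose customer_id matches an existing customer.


INNER JOIN keeps only orders rows whose customer_id matches an id in customers. Walk through each order:
  - order 1 (Charger): customer_id=3 -> matches Nate
  - order 2 (Printer): customer_id=2 -> matches Grace
  - order 3 (Phone): customer_id=NULL, no match -> dropped
  - order 4 (Notebook): customer_id=6 -> matches Iris
  - order 5 (Headphones): customer_id=3 -> matches Nate
  - order 6 (Speaker): customer_id=3 -> matches Nate
  - order 7 (Cable): customer_id=5 -> matches Fiona
  - order 8 (Lamp): customer_id=1 -> matches Sam
  - order 9 (Mouse): customer_id=6 -> matches Iris
So 1 of 9 rows is dropped.

SQL:
SELECT a.product, b.name AS customer
FROM orders a
INNER JOIN customers b ON a.customer_id = b.id

Result:
product    | customer
-----------+---------
Charger    | Nate    
Printer    | Grace   
Notebook   | Iris    
Headphones | Nate    
Speaker    | Nate    
Cable      | Fiona   
Lamp       | Sam     
Mouse      | Iris    


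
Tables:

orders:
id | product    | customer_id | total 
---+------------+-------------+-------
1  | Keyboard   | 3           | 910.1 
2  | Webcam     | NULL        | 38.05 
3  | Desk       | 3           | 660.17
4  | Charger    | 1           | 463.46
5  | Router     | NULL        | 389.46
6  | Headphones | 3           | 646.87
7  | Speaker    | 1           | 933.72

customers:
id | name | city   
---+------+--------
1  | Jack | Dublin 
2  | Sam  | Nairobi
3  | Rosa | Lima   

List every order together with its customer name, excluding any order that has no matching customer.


INNER JOIN keeps only orders rows whose customer_id matches an id in customers. Walk through each order:
  - order 1 (Keyboard): customer_id=3 -> matches Rosa
  - order 2 (Webcam): customer_id=NULL, no match -> dropped
  - order 3 (Desk): customer_id=3 -> matches Rosa
  - order 4 (Charger): customer_id=1 -> matches Jack
  - order 5 (Router): customer_id=NULL, no match -> dropped
  - order 6 (Headphones): customer_id=3 -> matches Rosa
  - order 7 (Speaker): customer_id=1 -> matches Jack
So 2 of 7 rows are dropped.

SQL:
SELECT a.product, b.name AS customer
FROM orders a
INNER JOIN customers b ON a.customer_id = b.id

Result:
product    | customer
-----------+---------
Keyboard   | Rosa    
Desk       | Rosa    
Charger    | Jack    
Headphones | Rosa    
Speaker    | Jack    


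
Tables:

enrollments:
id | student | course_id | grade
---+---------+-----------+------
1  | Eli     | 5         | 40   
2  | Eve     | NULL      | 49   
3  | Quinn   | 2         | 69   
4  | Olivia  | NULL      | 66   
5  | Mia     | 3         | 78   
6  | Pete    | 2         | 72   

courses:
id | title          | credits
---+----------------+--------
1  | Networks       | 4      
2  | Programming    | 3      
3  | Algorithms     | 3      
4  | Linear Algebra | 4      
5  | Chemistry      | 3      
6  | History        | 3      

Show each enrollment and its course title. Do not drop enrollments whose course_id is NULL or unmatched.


LEFT JOIN keeps every row from enrollments (the left table); where course_id has no match in courses, the course columns become NULL. Walk through each enrollment:
  - enrollment 1 (Eli): course_id=5 -> matches Chemistry
  - enrollment 2 (Eve): course_id=NULL, no match -> kept with NULL
  - enrollment 3 (Quinn): course_id=2 -> matches Programming
  - enrollment 4 (Olivia): course_id=NULL, no match -> kept with NULL
  - enrollment 5 (Mia): course_id=3 -> matches Algorithms
  - enrollment 6 (Pete): course_id=2 -> matches Programming
All 6 rows appear; 2 have NULL course.

SQL:
SELECT a.student, b.title AS course
FROM enrollments a
LEFT JOIN courses b ON a.course_id = b.id

Result:
student | course     
--------+------------
Eli     | Chemistry  
Eve     | NULL       
Quinn   | Programming
Olivia  | NULL       
Mia     | Algorithms 
Pete    | Programming


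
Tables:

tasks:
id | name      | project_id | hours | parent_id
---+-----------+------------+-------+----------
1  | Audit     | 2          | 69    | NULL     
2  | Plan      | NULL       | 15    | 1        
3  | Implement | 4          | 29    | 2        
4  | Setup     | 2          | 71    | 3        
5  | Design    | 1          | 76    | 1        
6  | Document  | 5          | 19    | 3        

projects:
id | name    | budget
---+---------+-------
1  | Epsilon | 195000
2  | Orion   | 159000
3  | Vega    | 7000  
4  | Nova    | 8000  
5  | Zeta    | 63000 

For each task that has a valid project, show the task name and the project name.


INNER JOIN keeps only tasks rows whose project_id matches an id in projects. Walk through each task:
  - task 1 (Audit): project_id=2 -> matches Orion
  - task 2 (Plan): project_id=NULL, no match -> dropped
  - task 3 (Implement): project_id=4 -> matches Nova
  - task 4 (Setup): project_id=2 -> matches Orion
  - task 5 (Design): project_id=1 -> matches Epsilon
  - task 6 (Document): project_id=5 -> matches Zeta
So 1 of 6 rows is dropped.

SQL:
SELECT a.name, b.name AS project
FROM tasks a
INNER JOIN projects b ON a.project_id = b.id

Result:
name      | project
----------+--------
Audit     | Orion  
Implement | Nova   
Setup     | Orion  
Design    | Epsilon
Document  | Zeta   


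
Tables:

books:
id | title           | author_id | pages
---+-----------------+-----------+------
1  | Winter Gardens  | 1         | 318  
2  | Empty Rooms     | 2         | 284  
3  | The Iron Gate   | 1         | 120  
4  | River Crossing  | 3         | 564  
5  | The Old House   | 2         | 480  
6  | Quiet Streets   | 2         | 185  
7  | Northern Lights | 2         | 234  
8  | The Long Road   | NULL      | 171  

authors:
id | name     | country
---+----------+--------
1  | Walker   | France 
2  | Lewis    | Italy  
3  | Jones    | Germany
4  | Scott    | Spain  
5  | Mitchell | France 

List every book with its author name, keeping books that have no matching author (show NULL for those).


LEFT JOIN keeps every row from books (the left table); where author_id has no match in authors, the author columns become NULL. Walk through each book:
  - book 1 (Winter Gardens): author_id=1 -> matches Walker
  - book 2 (Empty Rooms): author_id=2 -> matches Lewis
  - book 3 (The Iron Gate): author_id=1 -> matches Walker
  - book 4 (River Crossing): author_id=3 -> matches Jones
  - book 5 (The Old House): author_id=2 -> matches Lewis
  - book 6 (Quiet Streets): author_id=2 -> matches Lewis
  - book 7 (Northern Lights): author_id=2 -> matches Lewis
  - book 8 (The Long Road): author_id=NULL, no match -> kept with NULL
All 8 rows appear; 1 has NULL author.

SQL:
SELECT a.title, b.name AS author
FROM books a
LEFT JOIN authors b ON a.author_id = b.id

Result:
title           | author
----------------+-------
Winter Gardens  | Walker
Empty Rooms     | Lewis 
The Iron Gate   | Walker
River Crossing  | Jones 
The Old House   | Lewis 
Quiet Streets   | Lewis 
Northern Lights | Lewis 
The Long Road   | NULL  


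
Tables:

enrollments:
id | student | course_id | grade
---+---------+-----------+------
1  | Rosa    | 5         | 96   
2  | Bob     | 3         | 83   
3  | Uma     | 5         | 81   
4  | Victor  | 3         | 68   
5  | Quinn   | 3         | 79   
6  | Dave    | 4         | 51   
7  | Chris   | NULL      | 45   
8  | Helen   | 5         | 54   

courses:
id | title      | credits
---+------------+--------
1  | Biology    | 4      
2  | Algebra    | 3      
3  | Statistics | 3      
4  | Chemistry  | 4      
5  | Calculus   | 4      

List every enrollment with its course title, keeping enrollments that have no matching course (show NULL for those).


LEFT JOIN keeps every row from enrollments (the left table); where course_id has no match in courses, the course columns become NULL. Walk through each enrollment:
  - enrollment 1 (Rosa): course_id=5 -> matches Calculus
  - enrollment 2 (Bob): course_id=3 -> matches Statistics
  - enrollment 3 (Uma): course_id=5 -> matches Calculus
  - enrollment 4 (Victor): course_id=3 -> matches Statistics
  - enrollment 5 (Quinn): course_id=3 -> matches Statistics
  - enrollment 6 (Dave): course_id=4 -> matches Chemistry
  - enrollment 7 (Chris): course_id=NULL, no match -> kept with NULL
  - enrollment 8 (Helen): course_id=5 -> matches Calculus
All 8 rows appear; 1 has NULL course.

SQL:
SELECT a.student, b.title AS course
FROM enrollments a
LEFT JOIN courses b ON a.course_id = b.id

Result:
student | course    
--------+-----------
Rosa    | Calculus  
Bob     | Statistics
Uma     | Calculus  
Victor  | Statistics
Quinn   | Statistics
Dave    | Chemistry 
Chris   | NULL      
Helen   | Calculus  


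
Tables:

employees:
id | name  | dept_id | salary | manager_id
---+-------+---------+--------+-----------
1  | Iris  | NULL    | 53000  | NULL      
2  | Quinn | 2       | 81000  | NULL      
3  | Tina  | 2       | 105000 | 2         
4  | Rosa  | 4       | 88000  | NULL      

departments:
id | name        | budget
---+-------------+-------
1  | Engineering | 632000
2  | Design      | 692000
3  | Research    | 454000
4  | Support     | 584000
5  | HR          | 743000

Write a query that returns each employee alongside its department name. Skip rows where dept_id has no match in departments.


INNER JOIN keeps only employees rows whose dept_id matches an id in departments. Walk through each employee:
  - employee 1 (Iris): dept_id=NULL, no match -> dropped
  - employee 2 (Quinn): dept_id=2 -> matches Design
  - employee 3 (Tina): dept_id=2 -> matches Design
  - employee 4 (Rosa): dept_id=4 -> matches Support
So 1 of 4 rows is dropped.

SQL:
SELECT a.name, b.name AS department
FROM employees a
INNER JOIN departments b ON a.dept_id = b.id

Result:
name  | department
------+-----------
Quinn | Design    
Tina  | Design    
Rosa  | Support   


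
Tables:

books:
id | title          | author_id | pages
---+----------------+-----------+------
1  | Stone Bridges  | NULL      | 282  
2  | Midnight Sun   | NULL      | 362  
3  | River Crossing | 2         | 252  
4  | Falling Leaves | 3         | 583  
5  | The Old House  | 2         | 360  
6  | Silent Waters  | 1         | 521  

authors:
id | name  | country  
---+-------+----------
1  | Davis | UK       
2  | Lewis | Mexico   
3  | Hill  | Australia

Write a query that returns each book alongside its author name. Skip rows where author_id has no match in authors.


INNER JOIN keeps only books rows whose author_id matches an id in authors. Walk through each book:
  - book 1 (Stone Bridges): author_id=NULL, no match -> dropped
  - book 2 (Midnight Sun): author_id=NULL, no match -> dropped
  - book 3 (River Crossing): author_id=2 -> matches Lewis
  - book 4 (Falling Leaves): author_id=3 -> matches Hill
  - book 5 (The Old House): author_id=2 -> matches Lewis
  - book 6 (Silent Waters): author_id=1 -> matches Davis
So 2 of 6 rows are dropped.

SQL:
SELECT a.title, b.name AS author
FROM books a
INNER JOIN authors b ON a.author_id = b.id

Result:
title          | author
---------------+-------
River Crossing | Lewis 
Falling Leaves | Hill  
The Old House  | Lewis 
Silent Waters  | Davis 


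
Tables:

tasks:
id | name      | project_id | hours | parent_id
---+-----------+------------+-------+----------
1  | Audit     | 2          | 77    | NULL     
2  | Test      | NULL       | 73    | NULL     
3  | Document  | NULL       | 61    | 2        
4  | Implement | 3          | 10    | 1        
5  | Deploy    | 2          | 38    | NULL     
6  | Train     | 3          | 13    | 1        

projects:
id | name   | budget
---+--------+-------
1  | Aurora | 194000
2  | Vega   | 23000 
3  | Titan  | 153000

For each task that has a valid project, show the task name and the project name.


INNER JOIN keeps only tasks rows whose project_id matches an id in projects. Walk through each task:
  - task 1 (Audit): project_id=2 -> matches Vega
  - task 2 (Test): project_id=NULL, no match -> dropped
  - task 3 (Document): project_id=NULL, no match -> dropped
  - task 4 (Implement): project_id=3 -> matches Titan
  - task 5 (Deploy): project_id=2 -> matches Vega
  - task 6 (Train): project_id=3 -> matches Titan
So 2 of 6 rows are dropped.

SQL:
SELECT a.name, b.name AS project
FROM tasks a
INNER JOIN projects b ON a.project_id = b.id

Result:
name      | project
----------+--------
Audit     | Vega   
Implement | Titan  
Deploy    | Vega   
Train     | Titan  


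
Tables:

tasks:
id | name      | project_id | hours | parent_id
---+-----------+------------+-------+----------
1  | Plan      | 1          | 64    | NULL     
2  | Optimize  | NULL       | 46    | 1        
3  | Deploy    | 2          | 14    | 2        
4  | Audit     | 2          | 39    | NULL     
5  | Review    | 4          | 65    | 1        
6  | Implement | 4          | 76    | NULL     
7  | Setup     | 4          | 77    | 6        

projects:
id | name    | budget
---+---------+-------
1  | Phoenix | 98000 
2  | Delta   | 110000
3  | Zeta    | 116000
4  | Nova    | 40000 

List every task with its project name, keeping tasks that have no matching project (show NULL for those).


LEFT JOIN keeps every row from tasks (the left table); where project_id has no match in projects, the project columns become NULL. Walk through each task:
  - task 1 (Plan): project_id=1 -> matches Phoenix
  - task 2 (Optimize): project_id=NULL, no match -> kept with NULL
  - task 3 (Deploy): project_id=2 -> matches Delta
  - task 4 (Audit): project_id=2 -> matches Delta
  - task 5 (Review): project_id=4 -> matches Nova
  - task 6 (Implement): project_id=4 -> matches Nova
  - task 7 (Setup): project_id=4 -> matches Nova
All 7 rows appear; 1 has NULL project.

SQL:
SELECT a.name, b.name AS project
FROM tasks a
LEFT JOIN projects b ON a.project_id = b.id

Result:
name      | project
----------+--------
Plan      | Phoenix
Optimize  | NULL   
Deploy    | Delta  
Audit     | Delta  
Review    | Nova   
Implement | Nova   
Setup     | Nova   


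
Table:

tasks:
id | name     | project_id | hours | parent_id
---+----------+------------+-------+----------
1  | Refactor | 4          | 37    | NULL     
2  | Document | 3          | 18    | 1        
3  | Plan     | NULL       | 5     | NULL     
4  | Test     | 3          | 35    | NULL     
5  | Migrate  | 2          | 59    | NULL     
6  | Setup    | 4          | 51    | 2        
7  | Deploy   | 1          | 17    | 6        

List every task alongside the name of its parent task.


This is a self-join: tasks is joined to a second copy of itself, matching each row's parent_id to another row's id. Use LEFT JOIN so rows with parent_id=NULL are kept.
  - task 1 (Refactor): parent_id=NULL -> NULL
  - task 2 (Document): parent_id=1 -> Refactor
  - task 3 (Plan): parent_id=NULL -> NULL
  - task 4 (Test): parent_id=NULL -> NULL
  - task 5 (Migrate): parent_id=NULL -> NULL
  - task 6 (Setup): parent_id=2 -> Document
  - task 7 (Deploy): parent_id=6 -> Setup

SQL:
SELECT a.name AS item, b.name AS parent
FROM tasks a
LEFT JOIN tasks b ON a.parent_id = b.id

Result:
item     | parent  
---------+---------
Refactor | NULL    
Document | Refactor
Plan     | NULL    
Test     | NULL    
Migrate  | NULL    
Setup    | Document
Deploy   | Setup   


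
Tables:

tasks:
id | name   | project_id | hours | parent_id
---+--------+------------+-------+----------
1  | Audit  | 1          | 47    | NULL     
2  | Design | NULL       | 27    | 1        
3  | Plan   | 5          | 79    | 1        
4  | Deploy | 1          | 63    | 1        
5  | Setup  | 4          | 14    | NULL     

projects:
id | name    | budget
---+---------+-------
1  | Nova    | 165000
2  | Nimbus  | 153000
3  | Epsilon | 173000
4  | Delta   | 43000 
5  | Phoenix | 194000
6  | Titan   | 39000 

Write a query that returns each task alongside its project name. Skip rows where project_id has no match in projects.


INNER JOIN keeps only tasks rows whose project_id matches an id in projects. Walk through each task:
  - task 1 (Audit): project_id=1 -> matches Nova
  - task 2 (Design): project_id=NULL, no match -> dropped
  - task 3 (Plan): project_id=5 -> matches Phoenix
  - task 4 (Deploy): project_id=1 -> matches Nova
  - task 5 (Setup): project_id=4 -> matches Delta
So 1 of 5 rows is dropped.

SQL:
SELECT a.name, b.name AS project
FROM tasks a
INNER JOIN projects b ON a.project_id = b.id

Result:
name   | project
-------+--------
Audit  | Nova   
Plan   | Phoenix
Deploy | Nova   
Setup  | Delta  
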